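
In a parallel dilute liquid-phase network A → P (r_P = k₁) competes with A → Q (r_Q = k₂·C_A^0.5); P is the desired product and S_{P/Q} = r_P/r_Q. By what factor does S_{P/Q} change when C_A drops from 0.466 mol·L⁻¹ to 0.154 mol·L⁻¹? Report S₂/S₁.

S_{P/Q} = (k₁/k₂)·C_A^-0.5, so S₂/S₁ = (C_{A,2}/C_{A,1})^-0.5.
= (0.154/0.466)^(-0.5) = (0.3305)^(-0.5) = 1.74.
Selectivity toward P rises as C_A falls — low-concentration operation is favoured.

1.74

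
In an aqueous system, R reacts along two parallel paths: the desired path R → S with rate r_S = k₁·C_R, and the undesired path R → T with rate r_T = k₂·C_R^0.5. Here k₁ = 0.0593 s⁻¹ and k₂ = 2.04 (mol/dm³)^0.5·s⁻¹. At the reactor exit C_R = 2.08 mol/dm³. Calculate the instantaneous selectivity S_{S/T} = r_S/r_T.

S_{S/T} = r_S/r_T = (k₁·C_R)/(k₂·C_R^0.5) = (k₁/k₂)·C_R^0.5.
= (0.0593×2.080) / (2.04×2.080^0.5) = 0.1233/2.942 = 0.0419.

0.0419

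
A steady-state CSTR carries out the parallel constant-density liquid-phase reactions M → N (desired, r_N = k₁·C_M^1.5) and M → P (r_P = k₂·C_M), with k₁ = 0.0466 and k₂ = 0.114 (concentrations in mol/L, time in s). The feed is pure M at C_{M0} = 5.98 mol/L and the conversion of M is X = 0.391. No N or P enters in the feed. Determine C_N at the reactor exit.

1.02 mol/L

Exit C_M = C_{M0}(1−X) = 5.98×0.609 = 3.642 mol/L.
Rates in a CSTR are evaluated at the outlet concentration: r_N = 0.0466×3.642^1.5 = 0.3239, r_P = 0.114×3.642 = 0.4152.
Fraction of consumed M going to N: r_N/(r_N+r_P) = 0.4382.
C_N = 0.4382·C_{M0}·X = 0.4382×5.98×0.391 = 1.02 mol/L.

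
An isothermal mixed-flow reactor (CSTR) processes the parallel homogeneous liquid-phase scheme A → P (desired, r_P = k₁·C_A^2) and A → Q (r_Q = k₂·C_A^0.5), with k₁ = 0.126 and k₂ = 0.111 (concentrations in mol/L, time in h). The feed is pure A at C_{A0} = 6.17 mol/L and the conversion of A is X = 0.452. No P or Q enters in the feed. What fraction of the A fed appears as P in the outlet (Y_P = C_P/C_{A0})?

Exit C_A = C_{A0}(1−X) = 6.17×0.548 = 3.381 mol/L.
Rates in a CSTR are evaluated at the outlet concentration: r_P = 0.126×3.381^2 = 1.440, r_Q = 0.111×3.381^0.5 = 0.2041.
Fraction of consumed A going to P: r_P/(r_P+r_Q) = 0.8759.
C_P = 0.8759·C_{A0}·X = 0.8759×6.17×0.452 = 2.44 mol/L; Y_P = C_P/C_{A0} = 0.396.

0.396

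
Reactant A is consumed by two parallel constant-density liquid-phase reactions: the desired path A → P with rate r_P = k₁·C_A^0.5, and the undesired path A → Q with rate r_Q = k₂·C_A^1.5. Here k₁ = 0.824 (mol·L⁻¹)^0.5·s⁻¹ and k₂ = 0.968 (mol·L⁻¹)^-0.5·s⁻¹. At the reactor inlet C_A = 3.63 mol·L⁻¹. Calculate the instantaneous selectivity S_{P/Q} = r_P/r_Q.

S_{P/Q} = r_P/r_Q = (k₁·C_A^0.5)/(k₂·C_A^1.5) = (k₁/k₂)·C_A⁻¹.
= (0.824×3.630^0.5) / (0.968×3.630^1.5) = 1.570/6.695 = 0.235.

0.235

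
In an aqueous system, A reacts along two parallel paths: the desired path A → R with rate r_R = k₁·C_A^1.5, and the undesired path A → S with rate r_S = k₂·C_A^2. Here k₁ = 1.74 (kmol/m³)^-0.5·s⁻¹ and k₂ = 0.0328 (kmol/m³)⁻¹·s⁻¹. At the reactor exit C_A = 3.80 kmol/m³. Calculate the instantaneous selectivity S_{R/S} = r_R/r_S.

27.2

S_{R/S} = r_R/r_S = (k₁·C_A^1.5)/(k₂·C_A^2) = (k₁/k₂)·C_A^-0.5.
= (1.74×3.800^1.5) / (0.0328×3.800^2) = 12.89/0.4736 = 27.2.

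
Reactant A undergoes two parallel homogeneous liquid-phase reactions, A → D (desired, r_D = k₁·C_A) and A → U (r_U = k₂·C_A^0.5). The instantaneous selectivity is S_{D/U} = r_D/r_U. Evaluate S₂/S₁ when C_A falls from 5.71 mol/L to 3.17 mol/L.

0.745

S_{D/U} = (k₁/k₂)·C_A^0.5, so S₂/S₁ = (C_{A,2}/C_{A,1})^0.5.
= (3.17/5.71)^0.5 = (0.5552)^0.5 = 0.745.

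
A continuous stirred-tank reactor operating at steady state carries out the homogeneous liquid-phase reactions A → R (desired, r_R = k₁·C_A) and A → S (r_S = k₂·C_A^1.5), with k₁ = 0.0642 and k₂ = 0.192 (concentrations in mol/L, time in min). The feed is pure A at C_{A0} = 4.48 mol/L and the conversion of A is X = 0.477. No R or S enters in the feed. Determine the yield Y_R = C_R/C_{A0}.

0.0855

Exit C_A = C_{A0}(1−X) = 4.48×0.523 = 2.343 mol/L.
A CSTR operates uniformly at the exit composition, giving r_R = 0.1504 and r_S = 0.6886 (each k·C_A^n at C_A = 2.343).
Fraction of consumed A going to R: r_R/(r_R+r_S) = 0.1793.
C_R = 0.1793·C_{A0}·X = 0.1793×4.48×0.477 = 0.383 mol/L; Y_R = C_R/C_{A0} = 0.0855.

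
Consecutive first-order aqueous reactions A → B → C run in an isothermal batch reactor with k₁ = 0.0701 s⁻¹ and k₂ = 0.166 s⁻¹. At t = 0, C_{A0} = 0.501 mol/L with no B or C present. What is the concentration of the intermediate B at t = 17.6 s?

0.0869 mol/L

Solving the coupled first-order balances gives C_B(t) = [k₁/(k₂−k₁)]·C_{A0}·(e^(−k₁t) − e^(−k₂t)).
e^(−k₁t) = e^(−0.0701×17.6) = e^(−1.234) = 0.2912; e^(−k₂t) = e^(−2.922) = 0.05385.
C_B = 0.0701×0.501/(0.166−0.0701) × (0.2912−0.05385) = 0.3662×0.2373 = 0.08692 mol/L.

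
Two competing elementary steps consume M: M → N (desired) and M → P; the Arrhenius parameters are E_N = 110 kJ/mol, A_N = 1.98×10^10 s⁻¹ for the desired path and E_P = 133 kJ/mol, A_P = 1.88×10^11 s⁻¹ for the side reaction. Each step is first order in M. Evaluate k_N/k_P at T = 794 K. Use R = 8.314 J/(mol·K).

3.43

k_N/k_P = (A_N/A_P)·exp[−(E_N−E_P)/(RT)] = (A_N/A_P)·exp[(E_P−E_N)/(RT)].
(E_P−E_N)/(RT) = (133−110)×10³/(8.314×794) = 23000/6601 = 3.484.
k_N/k_P = (1.98×10^10/1.88×10^11)·exp(3.484) = 0.1053 × 32.59 = 3.43.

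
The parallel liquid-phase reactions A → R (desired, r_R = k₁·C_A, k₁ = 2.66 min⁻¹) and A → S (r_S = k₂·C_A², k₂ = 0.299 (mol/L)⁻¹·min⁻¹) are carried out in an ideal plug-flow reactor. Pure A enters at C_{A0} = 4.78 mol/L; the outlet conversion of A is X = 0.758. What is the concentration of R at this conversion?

2.74 mol/L

C_A = C_{A0}(1−X) = 1.157 mol/L.
Along a PFR/batch, dC_R/dC_A = −r_R/(r_R+r_S) = −k₁/(k₁+k₂·C_A).
Integrating from C_{A0} to C_A: C_R = (2.66/0.299)·ln[(2.66+0.299·4.78)/(2.66+0.299·1.16)] = 8.896·ln(4.089/3.006) = 2.738 mol/L.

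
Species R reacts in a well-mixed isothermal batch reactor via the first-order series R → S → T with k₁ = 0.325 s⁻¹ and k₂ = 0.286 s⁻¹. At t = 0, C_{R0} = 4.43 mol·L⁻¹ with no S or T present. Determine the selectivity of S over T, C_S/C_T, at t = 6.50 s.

For first-order series with pure R initially, C_S(t) = k₁C_{R0}/(k₂−k₁)·(e^(−k₁t) − e^(−k₂t)).
e^(−k₁t) = e^(−0.325×6.50) = e^(−2.113) = 0.1209; e^(−k₂t) = e^(−1.859) = 0.1558.
C_S = 0.325×4.43/(0.286−0.325) × (0.1209−0.1558) = (-36.92)×(-0.03489) = 1.288 mol·L⁻¹.
C_R = C_{R0}e^(−k₁t) = 0.5357 mol·L⁻¹, so C_T = C_{R0}−C_R−C_S = 2.606 mol·L⁻¹; C_S/C_T = 0.494.

0.494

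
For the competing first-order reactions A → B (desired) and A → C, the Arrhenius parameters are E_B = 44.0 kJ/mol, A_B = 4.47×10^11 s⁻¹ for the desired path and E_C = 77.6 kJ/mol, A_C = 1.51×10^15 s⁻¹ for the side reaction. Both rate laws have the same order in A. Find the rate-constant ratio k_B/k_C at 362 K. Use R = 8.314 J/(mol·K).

k_B/k_C = (A_B/A_C)·exp[−(E_B−E_C)/(RT)] = (A_B/A_C)·exp[(E_C−E_B)/(RT)].
(E_C−E_B)/(RT) = (77.6−44.0)×10³/(8.314×362) = 33600/3010 = 11.16.
k_B/k_C = (4.47×10^11/1.51×10^15)·exp(11.16) = 2.960×10^-4 × 70546 = 20.9.
Since E_B < E_C, lowering the temperature improves selectivity toward B.

20.9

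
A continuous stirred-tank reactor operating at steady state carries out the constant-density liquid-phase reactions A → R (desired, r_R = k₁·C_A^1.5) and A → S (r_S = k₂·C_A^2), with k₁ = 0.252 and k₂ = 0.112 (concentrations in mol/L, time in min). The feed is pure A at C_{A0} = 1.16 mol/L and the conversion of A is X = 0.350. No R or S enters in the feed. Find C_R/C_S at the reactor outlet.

Exit C_A = C_{A0}(1−X) = 1.16×0.650 = 0.7540 mol/L.
A CSTR operates uniformly at the exit composition, giving r_R = 0.1650 and r_S = 0.06367 (each k·C_A^n at C_A = 0.7540).
Overall selectivity = C_R/C_S = r_Rτ/(r_Sτ) = r_R/r_S = 2.59.

2.59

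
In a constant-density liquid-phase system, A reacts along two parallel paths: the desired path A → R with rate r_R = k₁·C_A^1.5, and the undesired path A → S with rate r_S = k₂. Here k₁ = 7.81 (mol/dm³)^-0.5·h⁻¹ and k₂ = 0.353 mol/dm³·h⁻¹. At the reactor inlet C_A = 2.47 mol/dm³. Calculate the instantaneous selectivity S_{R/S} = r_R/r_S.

S_{R/S} = r_R/r_S = (k₁·C_A^1.5)/(k₂) = (k₁/k₂)·C_A^1.5.
= (7.81×2.470^1.5) / (0.353) = 30.32/0.3530 = 85.9.

85.9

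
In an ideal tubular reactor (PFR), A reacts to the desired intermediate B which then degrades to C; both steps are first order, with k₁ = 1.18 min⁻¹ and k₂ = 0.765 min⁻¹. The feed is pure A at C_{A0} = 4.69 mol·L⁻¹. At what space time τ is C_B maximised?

Setting dC_B/dτ = 0 gives τ_opt = ln(k₂/k₁)/(k₂−k₁).
= ln(0.765/1.18)/(0.765−1.18) = ln(0.6483)/-0.4150 = -0.4334/-0.4150 = 1.04 min.

1.04 min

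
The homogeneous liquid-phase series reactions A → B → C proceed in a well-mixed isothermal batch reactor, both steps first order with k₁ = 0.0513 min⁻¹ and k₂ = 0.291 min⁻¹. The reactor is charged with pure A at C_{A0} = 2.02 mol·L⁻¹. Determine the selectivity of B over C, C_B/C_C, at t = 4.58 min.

1.17

For first-order series with pure A initially, C_B(t) = k₁C_{A0}/(k₂−k₁)·(e^(−k₁t) − e^(−k₂t)).
e^(−k₁t) = e^(−0.0513×4.58) = e^(−0.2350) = 0.7906; e^(−k₂t) = e^(−1.333) = 0.2637.
C_B = 0.0513×2.02/(0.291−0.0513) × (0.7906−0.2637) = 0.4323×0.5269 = 0.2278 mol·L⁻¹.
C_A = C_{A0}e^(−k₁t) = 1.597 mol·L⁻¹, so C_C = C_{A0}−C_A−C_B = 0.1952 mol·L⁻¹; C_B/C_C = 1.17.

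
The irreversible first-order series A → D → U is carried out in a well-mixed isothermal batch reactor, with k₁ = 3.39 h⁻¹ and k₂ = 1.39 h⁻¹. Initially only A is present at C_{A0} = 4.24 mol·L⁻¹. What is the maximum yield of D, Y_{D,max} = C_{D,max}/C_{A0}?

0.538

Evaluating C_D at t_opt = ln(k₂/k₁)/(k₂−k₁) gives C_{D,max}/C_{A0} = (k₁/k₂)^[k₂/(k₂−k₁)].
= (3.39/1.39)^(1.39/(1.39−3.39)) = (2.439)^(-0.6950) = 0.5382.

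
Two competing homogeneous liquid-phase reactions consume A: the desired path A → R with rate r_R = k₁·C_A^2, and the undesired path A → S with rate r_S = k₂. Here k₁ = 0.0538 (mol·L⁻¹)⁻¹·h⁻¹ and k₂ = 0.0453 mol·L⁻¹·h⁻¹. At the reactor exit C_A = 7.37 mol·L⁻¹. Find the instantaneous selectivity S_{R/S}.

64.5

S_{R/S} = r_R/r_S = (k₁·C_A^2)/(k₂) = (k₁/k₂)·C_A^2.
= (0.0538×7.370^2) / (0.0453) = 2.922/0.04530 = 64.5.
Since the desired path is higher order in A, keeping C_A high (PFR or concentrated feed) favours R.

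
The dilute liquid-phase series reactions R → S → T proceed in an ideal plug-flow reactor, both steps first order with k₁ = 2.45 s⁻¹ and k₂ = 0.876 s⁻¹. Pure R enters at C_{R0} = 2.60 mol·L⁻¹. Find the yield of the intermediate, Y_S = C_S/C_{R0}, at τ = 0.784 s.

Solving the coupled first-order balances gives C_S(τ) = [k₁/(k₂−k₁)]·C_{R0}·(e^(−k₁τ) − e^(−k₂τ)).
e^(−k₁τ) = e^(−2.45×0.784) = e^(−1.921) = 0.1465; e^(−k₂τ) = e^(−0.6868) = 0.5032.
C_S = 2.45×2.60/(0.876−2.45) × (0.1465−0.5032) = (-4.047)×(-0.3567) = 1.444 mol·L⁻¹.
Y_S = C_S/C_{R0} = 1.444/2.60 = 0.555.

0.555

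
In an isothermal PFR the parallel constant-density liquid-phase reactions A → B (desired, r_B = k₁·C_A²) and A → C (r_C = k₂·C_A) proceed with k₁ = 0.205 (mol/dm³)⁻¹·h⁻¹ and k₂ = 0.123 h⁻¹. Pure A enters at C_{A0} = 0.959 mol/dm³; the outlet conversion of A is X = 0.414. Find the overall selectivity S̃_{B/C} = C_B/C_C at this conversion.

C_A = C_{A0}(1−X) = 0.5620 mol/dm³.
Along a PFR/batch, dC_C/dC_A = −r_C/(r_B+r_C) = −k₂/(k₂+k₁·C_A).
Integrating from C_{A0} to C_A: C_C = (0.123/0.205)·ln[(0.123+0.205·0.959)/(0.123+0.205·0.562)] = 0.6000·ln(0.3196/0.2382) = 0.1764 mol/dm³.
Then C_B = (C_{A0}−C_A) − C_C = 0.3970 − 0.1764 = 0.2207 mol/dm³.
S̃_{B/C} = C_B/C_C = 0.2207/0.1764 = 1.25.

1.25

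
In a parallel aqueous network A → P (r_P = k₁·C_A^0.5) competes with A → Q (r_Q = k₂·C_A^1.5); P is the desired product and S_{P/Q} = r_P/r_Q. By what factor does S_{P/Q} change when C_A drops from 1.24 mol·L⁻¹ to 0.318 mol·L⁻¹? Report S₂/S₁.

S_{P/Q} = (k₁/k₂)·C_A⁻¹, so S₂/S₁ = (C_{A,2}/C_{A,1})⁻¹.
= 1.24/0.318 = 3.90.

3.90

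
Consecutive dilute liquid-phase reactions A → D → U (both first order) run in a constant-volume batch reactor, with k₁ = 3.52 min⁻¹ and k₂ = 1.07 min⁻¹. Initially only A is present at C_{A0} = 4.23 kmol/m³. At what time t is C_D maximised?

The intermediate peaks when r₁ = r₂, i.e. k₁e^(−k₁t) = k₂e^(−k₂t), giving t_opt = ln(k₂/k₁)/(k₂−k₁).
= ln(1.07/3.52)/(1.07−3.52) = ln(0.3040)/-2.450 = -1.191/-2.450 = 0.486 min.

0.486 min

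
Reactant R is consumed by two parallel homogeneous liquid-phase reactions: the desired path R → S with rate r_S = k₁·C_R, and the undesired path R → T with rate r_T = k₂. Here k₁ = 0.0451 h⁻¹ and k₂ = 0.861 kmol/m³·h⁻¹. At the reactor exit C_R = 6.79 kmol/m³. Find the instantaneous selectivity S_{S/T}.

S_{S/T} = r_S/r_T = (k₁·C_R)/(k₂) = (k₁/k₂)·C_R.
= (0.0451×6.790) / (0.861) = 0.3062/0.8610 = 0.356.
Since the desired path is higher order in R, keeping C_R high (PFR or concentrated feed) favours S.

0.356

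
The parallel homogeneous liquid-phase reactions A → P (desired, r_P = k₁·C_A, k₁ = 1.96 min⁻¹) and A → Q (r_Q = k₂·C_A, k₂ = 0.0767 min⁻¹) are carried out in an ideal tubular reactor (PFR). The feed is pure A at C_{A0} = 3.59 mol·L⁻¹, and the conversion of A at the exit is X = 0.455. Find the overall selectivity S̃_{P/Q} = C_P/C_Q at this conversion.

C_A = C_{A0}(1−X) = 1.957 mol·L⁻¹.
Both paths are first order in A, so the instantaneous fraction to P is constant: dC_P/d(−C_A) = k₁/(k₁+k₂) = 0.9623.
C_P = 0.9623·(C_{A0}−C_A) = 0.9623×1.633 = 1.57 mol·L⁻¹.
C_Q = (C_{A0}−C_A)−C_P = 0.06151 mol·L⁻¹; S̃_{P/Q} = 1.572/0.06151 = 25.6.

25.6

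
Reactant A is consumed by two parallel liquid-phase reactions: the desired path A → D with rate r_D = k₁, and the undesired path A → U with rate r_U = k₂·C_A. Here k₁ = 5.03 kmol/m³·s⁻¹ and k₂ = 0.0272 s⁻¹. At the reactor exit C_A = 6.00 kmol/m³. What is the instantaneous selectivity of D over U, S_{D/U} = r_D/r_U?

S_{D/U} = r_D/r_U = (k₁)/(k₂·C_A) = (k₁/k₂)·C_A⁻¹.
= (5.03) / (0.0272×6.000) = 5.030/0.1632 = 30.8.
The undesired path is higher order in A, so low C_A (CSTR or dilute feed) favours D.

30.8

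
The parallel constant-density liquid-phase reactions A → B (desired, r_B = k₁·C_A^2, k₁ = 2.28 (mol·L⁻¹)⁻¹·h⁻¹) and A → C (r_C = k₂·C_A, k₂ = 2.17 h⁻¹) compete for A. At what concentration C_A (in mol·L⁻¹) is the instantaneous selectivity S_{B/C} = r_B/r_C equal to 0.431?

0.410 mol·L⁻¹

S_{B/C} = (k₁/k₂)·C_A ⇒ C_A = S·k₂/k₁.
= 0.431×2.17/2.28 = 0.410 mol·L⁻¹.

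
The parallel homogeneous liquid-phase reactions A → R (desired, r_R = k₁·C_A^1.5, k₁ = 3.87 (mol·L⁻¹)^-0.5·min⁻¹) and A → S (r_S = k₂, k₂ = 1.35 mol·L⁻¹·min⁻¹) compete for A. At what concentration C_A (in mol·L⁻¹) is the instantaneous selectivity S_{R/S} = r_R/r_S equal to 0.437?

S_{R/S} = (k₁/k₂)·C_A^1.5 ⇒ C_A = (S·k₂/k₁)^(1/1.5).
= (0.437×1.35/3.87)^(0.6667) = (0.1524)^(0.6667) = 0.285 mol·L⁻¹.

0.285 mol·L⁻¹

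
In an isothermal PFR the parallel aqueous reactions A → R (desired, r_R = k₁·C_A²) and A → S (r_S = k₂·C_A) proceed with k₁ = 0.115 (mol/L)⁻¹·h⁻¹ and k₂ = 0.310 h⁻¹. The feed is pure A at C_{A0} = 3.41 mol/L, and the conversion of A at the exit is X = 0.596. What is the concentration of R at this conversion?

0.941 mol/L

C_A = C_{A0}(1−X) = 1.378 mol/L.
Along a PFR/batch, dC_S/dC_A = −r_S/(r_R+r_S) = −k₂/(k₂+k₁·C_A).
Integrating from C_{A0} to C_A: C_S = (0.310/0.115)·ln[(0.310+0.115·3.41)/(0.310+0.115·1.38)] = 2.696·ln(0.7022/0.4684) = 1.091 mol/L.
Then C_R = (C_{A0}−C_A) − C_S = 2.032 − 1.091 = 0.9413 mol/L.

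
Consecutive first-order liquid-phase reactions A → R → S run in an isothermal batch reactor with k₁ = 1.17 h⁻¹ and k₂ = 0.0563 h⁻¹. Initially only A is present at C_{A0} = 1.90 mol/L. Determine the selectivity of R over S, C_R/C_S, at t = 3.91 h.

For first-order series with pure A initially, C_R(t) = k₁C_{A0}/(k₂−k₁)·(e^(−k₁t) − e^(−k₂t)).
e^(−k₁t) = e^(−1.17×3.91) = e^(−4.575) = 0.01031; e^(−k₂t) = e^(−0.2201) = 0.8024.
C_R = 1.17×1.90/(0.0563−1.17) × (0.01031−0.8024) = (-1.996)×(-0.7921) = 1.581 mol/L.
C_A = C_{A0}e^(−k₁t) = 0.01959 mol/L, so C_S = C_{A0}−C_A−C_R = 0.2993 mol/L; C_R/C_S = 5.28.

5.28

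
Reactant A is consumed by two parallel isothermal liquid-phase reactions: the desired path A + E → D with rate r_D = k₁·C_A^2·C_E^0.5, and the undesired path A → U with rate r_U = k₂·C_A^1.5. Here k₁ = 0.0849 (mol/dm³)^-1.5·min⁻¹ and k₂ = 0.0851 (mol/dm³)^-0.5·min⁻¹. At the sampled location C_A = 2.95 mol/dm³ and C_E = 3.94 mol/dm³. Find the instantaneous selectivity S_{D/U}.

S_{D/U} = r_D/r_U = (k₁·C_A^2·C_E^0.5)/(k₂·C_A^1.5) = (k₁/k₂)·C_A^0.5·C_E^0.5.
= (0.0849×2.950^2×3.940^0.5) / (0.0851×2.950^1.5) = 1.467/0.4312 = 3.40.

3.40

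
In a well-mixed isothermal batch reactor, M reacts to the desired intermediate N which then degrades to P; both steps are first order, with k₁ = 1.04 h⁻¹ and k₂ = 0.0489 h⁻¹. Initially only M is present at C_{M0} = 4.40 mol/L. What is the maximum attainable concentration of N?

3.78 mol/L

At the optimum, C_{N,max}/C_{M0} = (k₁/k₂)^[k₂/(k₂−k₁)].
= (1.04/0.0489)^(0.0489/(0.0489−1.04)) = (21.27)^(-0.04934) = 0.8600.
C_{N,max} = 0.8600×4.40 = 3.78 mol/L.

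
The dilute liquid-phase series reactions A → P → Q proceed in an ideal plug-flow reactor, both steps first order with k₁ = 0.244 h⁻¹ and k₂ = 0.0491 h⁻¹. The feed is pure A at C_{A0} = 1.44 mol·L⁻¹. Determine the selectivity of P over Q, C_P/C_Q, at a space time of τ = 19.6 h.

0.893

Solving the coupled first-order balances gives C_P(τ) = [k₁/(k₂−k₁)]·C_{A0}·(e^(−k₁τ) − e^(−k₂τ)).
e^(−k₁τ) = e^(−0.244×19.6) = e^(−4.782) = 0.008376; e^(−k₂τ) = e^(−0.9624) = 0.3820.
C_P = 0.244×1.44/(0.0491−0.244) × (0.008376−0.3820) = (-1.803)×(-0.3736) = 0.6735 mol·L⁻¹.
C_A = C_{A0}e^(−k₁τ) = 0.01206 mol·L⁻¹, so C_Q = C_{A0}−C_A−C_P = 0.7544 mol·L⁻¹; C_P/C_Q = 0.893.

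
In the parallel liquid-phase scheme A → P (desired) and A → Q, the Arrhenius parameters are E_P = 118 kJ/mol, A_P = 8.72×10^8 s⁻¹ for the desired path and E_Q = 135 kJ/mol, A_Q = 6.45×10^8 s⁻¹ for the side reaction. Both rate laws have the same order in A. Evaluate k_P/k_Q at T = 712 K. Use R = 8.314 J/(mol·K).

Since both paths have the same order in A, the concentration cancels and S_{P/Q} = k_P/k_Q = (A_P/A_Q)·exp[(E_Q−E_P)/(RT)].
(E_Q−E_P)/(RT) = (135−118)×10³/(8.314×712) = 17000/5920 = 2.872.
k_P/k_Q = (8.72×10^8/6.45×10^8)·exp(2.872) = 1.352 × 17.67 = 23.9.

23.9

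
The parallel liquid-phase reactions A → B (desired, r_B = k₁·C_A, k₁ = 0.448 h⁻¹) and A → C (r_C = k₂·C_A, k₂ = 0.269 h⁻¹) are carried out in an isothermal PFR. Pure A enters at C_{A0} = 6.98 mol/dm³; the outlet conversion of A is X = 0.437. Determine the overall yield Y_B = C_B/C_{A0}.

C_A = C_{A0}(1−X) = 3.930 mol/dm³.
Both paths are first order in A, so the instantaneous fraction to B is constant: dC_B/d(−C_A) = k₁/(k₁+k₂) = 0.6248.
C_B = 0.6248·(C_{A0}−C_A) = 0.6248×3.050 = 1.91 mol/dm³.
Y_B = C_B/C_{A0} = 1.906/6.98 = 0.273.

0.273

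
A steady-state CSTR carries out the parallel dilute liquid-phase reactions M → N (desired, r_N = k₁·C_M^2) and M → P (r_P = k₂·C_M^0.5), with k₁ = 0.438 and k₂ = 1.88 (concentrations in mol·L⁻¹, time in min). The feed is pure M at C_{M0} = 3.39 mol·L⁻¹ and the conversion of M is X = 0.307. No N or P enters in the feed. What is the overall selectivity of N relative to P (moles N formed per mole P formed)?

0.839

Exit C_M = C_{M0}(1−X) = 3.39×0.693 = 2.349 mol·L⁻¹.
A CSTR operates uniformly at the exit composition, giving r_N = 2.417 and r_P = 2.882 (each k·C_M^n at C_M = 2.349).
Overall selectivity = C_N/C_P = r_Nτ/(r_Pτ) = r_N/r_P = 0.839.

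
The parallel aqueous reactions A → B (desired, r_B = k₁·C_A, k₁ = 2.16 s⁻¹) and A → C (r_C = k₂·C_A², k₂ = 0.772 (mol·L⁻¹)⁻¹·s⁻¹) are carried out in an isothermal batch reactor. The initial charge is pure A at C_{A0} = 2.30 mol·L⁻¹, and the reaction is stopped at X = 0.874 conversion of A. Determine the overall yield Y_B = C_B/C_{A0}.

0.610

C_A = C_{A0}(1−X) = 0.2898 mol·L⁻¹.
Along a PFR/batch, dC_B/dC_A = −r_B/(r_B+r_C) = −k₁/(k₁+k₂·C_A).
Integrating from C_{A0} to C_A: C_B = (2.16/0.772)·ln[(2.16+0.772·2.30)/(2.16+0.772·0.290)] = 2.798·ln(3.936/2.384) = 1.403 mol·L⁻¹.
Y_B = C_B/C_{A0} = 1.403/2.30 = 0.610.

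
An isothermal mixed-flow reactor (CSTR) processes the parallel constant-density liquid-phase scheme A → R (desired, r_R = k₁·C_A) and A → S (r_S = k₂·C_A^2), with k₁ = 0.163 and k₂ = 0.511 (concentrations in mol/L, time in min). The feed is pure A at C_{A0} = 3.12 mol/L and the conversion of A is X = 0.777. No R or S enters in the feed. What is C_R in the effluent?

Exit C_A = C_{A0}(1−X) = 3.12×0.223 = 0.6958 mol/L.
In a CSTR the entire volume is at exit conditions, so r_R = 0.163×0.6958 = 0.1134 and r_S = 0.511×0.6958^2 = 0.2474.
Fraction of consumed A going to R: r_R/(r_R+r_S) = 0.3143.
C_R = 0.3143·C_{A0}·X = 0.3143×3.12×0.777 = 0.762 mol/L.

0.762 mol/L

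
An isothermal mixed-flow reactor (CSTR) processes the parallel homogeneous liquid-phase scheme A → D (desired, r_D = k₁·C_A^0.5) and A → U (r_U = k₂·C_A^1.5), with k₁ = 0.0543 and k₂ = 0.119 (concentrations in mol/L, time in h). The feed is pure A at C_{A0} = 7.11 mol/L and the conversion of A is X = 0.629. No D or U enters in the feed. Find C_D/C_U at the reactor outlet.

0.173

Exit C_A = C_{A0}(1−X) = 7.11×0.371 = 2.638 mol/L.
Rates in a CSTR are evaluated at the outlet concentration: r_D = 0.0543×2.638^0.5 = 0.08819, r_U = 0.119×2.638^1.5 = 0.5098.
Overall selectivity = C_D/C_U = r_Dτ/(r_Uτ) = r_D/r_U = 0.173.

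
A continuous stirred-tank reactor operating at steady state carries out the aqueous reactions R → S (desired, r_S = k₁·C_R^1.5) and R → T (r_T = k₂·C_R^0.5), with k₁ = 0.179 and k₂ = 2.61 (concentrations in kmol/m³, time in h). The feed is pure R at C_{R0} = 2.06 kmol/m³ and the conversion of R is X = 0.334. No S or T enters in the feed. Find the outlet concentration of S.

Exit C_R = C_{R0}(1−X) = 2.06×0.666 = 1.372 kmol/m³.
Rates in a CSTR are evaluated at the outlet concentration: r_S = 0.179×1.372^1.5 = 0.2877, r_T = 2.61×1.372^0.5 = 3.057.
Fraction of consumed R going to S: r_S/(r_S+r_T) = 0.08600.
C_S = 0.08600·C_{R0}·X = 0.08600×2.06×0.334 = 0.0592 kmol/m³.

0.0592 kmol/m³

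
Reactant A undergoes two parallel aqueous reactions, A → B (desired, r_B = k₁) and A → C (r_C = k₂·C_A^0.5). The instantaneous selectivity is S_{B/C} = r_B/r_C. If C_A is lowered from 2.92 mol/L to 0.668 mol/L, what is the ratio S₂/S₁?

S_{B/C} = (k₁/k₂)·C_A^-0.5, so S₂/S₁ = (C_{A,2}/C_{A,1})^-0.5.
= (0.668/2.92)^(-0.5) = (0.2288)^(-0.5) = 2.09.

2.09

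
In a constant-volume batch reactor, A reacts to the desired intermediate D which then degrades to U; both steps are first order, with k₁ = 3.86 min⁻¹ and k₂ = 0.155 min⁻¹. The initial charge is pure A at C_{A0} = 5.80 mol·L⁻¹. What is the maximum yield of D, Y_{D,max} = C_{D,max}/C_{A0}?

0.874

For a first-order series the maximum intermediate yield is C_{D,max}/C_{A0} = (k₁/k₂)^[k₂/(k₂−k₁)].
= (3.86/0.155)^(0.155/(0.155−3.86)) = (24.90)^(-0.04184) = 0.8742.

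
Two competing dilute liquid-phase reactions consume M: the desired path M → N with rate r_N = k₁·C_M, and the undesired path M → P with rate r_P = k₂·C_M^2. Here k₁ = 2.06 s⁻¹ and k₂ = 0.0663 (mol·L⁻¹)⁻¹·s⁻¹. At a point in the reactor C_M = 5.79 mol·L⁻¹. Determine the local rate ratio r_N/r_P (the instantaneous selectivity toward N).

S_{N/P} = r_N/r_P = (k₁·C_M)/(k₂·C_M^2) = (k₁/k₂)·C_M⁻¹.
= (2.06×5.790) / (0.0663×5.790^2) = 11.93/2.223 = 5.37.

5.37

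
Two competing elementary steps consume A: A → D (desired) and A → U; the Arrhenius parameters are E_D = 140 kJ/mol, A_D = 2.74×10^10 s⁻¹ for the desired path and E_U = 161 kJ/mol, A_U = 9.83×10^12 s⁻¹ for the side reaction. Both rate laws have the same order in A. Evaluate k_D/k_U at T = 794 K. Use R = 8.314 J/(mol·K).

k_D/k_U = (A_D/A_U)·exp[−(E_D−E_U)/(RT)] = (A_D/A_U)·exp[(E_U−E_D)/(RT)].
(E_U−E_D)/(RT) = (161−140)×10³/(8.314×794) = 21000/6601 = 3.181.
k_D/k_U = (2.74×10^10/9.83×10^12)·exp(3.181) = 0.002787 × 24.08 = 0.0671.

0.0671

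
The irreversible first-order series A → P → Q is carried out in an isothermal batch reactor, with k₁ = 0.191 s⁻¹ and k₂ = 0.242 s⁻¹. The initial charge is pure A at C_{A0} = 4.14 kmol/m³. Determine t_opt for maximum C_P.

Setting dC_P/dt = 0 gives t_opt = ln(k₂/k₁)/(k₂−k₁).
= ln(0.242/0.191)/(0.242−0.191) = ln(1.267)/0.05100 = 0.2367/0.05100 = 4.64 s.

4.64 s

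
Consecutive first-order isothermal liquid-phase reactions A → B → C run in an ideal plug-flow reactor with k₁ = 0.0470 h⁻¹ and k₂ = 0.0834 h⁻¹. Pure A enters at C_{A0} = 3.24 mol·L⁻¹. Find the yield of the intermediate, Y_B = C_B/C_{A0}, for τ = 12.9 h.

0.264

For first-order series with pure A initially, C_B(τ) = k₁C_{A0}/(k₂−k₁)·(e^(−k₁τ) − e^(−k₂τ)).
e^(−k₁τ) = e^(−0.0470×12.9) = e^(−0.6063) = 0.5454; e^(−k₂τ) = e^(−1.076) = 0.3410.
C_B = 0.0470×3.24/(0.0834−0.0470) × (0.5454−0.3410) = 4.184×0.2044 = 0.8549 mol·L⁻¹.
Y_B = C_B/C_{A0} = 0.8549/3.24 = 0.264.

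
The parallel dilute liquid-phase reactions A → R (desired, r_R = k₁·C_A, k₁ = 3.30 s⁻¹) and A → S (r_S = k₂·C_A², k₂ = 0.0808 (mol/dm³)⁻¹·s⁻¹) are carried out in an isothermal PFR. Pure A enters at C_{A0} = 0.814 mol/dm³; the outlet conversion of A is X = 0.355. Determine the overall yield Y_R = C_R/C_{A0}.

0.349

C_A = C_{A0}(1−X) = 0.5250 mol/dm³.
Along a PFR/batch, dC_R/dC_A = −r_R/(r_R+r_S) = −k₁/(k₁+k₂·C_A).
Integrating from C_{A0} to C_A: C_R = (3.30/0.0808)·ln[(3.30+0.0808·0.814)/(3.30+0.0808·0.525)] = 40.84·ln(3.366/3.342) = 0.2843 mol/dm³.
Y_R = C_R/C_{A0} = 0.2843/0.814 = 0.349.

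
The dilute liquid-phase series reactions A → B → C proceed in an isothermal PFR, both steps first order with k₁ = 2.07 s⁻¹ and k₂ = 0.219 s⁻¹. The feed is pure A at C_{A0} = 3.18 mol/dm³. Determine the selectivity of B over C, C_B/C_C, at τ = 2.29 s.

2.06

The intermediate concentration in a first-order A→B→C sequence is C_B = k₁C_{A0}(e^(−k₁τ) − e^(−k₂τ))/(k₂−k₁).
e^(−k₁τ) = e^(−2.07×2.29) = e^(−4.740) = 0.008736; e^(−k₂τ) = e^(−0.5015) = 0.6056.
C_B = 2.07×3.18/(0.219−2.07) × (0.008736−0.6056) = (-3.556)×(-0.5969) = 2.123 mol/dm³.
C_A = C_{A0}e^(−k₁τ) = 0.02778 mol/dm³, so C_C = C_{A0}−C_A−C_B = 1.030 mol/dm³; C_B/C_C = 2.06.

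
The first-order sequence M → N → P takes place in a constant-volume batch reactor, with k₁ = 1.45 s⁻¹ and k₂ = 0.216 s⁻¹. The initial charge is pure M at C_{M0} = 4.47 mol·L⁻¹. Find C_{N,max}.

3.20 mol·L⁻¹

Evaluating C_N at t_opt = ln(k₂/k₁)/(k₂−k₁) gives C_{N,max}/C_{M0} = (k₁/k₂)^[k₂/(k₂−k₁)].
= (1.45/0.216)^(0.216/(0.216−1.45)) = (6.713)^(-0.1750) = 0.7166.
C_{N,max} = 0.7166×4.47 = 3.20 mol·L⁻¹.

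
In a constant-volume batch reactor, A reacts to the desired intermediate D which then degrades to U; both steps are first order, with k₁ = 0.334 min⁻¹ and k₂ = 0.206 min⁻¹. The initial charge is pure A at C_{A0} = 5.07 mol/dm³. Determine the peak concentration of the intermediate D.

At the optimum, C_{D,max}/C_{A0} = (k₁/k₂)^[k₂/(k₂−k₁)].
= (0.334/0.206)^(0.206/(0.206−0.334)) = (1.621)^(-1.609) = 0.4594.
C_{D,max} = 0.4594×5.07 = 2.33 mol/dm³.

2.33 mol/dm³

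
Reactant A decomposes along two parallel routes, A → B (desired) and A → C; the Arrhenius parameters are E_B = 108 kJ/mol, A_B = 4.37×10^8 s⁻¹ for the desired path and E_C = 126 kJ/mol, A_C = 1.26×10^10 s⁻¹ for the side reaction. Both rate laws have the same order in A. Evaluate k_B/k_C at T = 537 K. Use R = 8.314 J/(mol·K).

Since both paths have the same order in A, the concentration cancels and S_{B/C} = k_B/k_C = (A_B/A_C)·exp[(E_C−E_B)/(RT)].
(E_C−E_B)/(RT) = (126−108)×10³/(8.314×537) = 18000/4465 = 4.032.
k_B/k_C = (4.37×10^8/1.26×10^10)·exp(4.032) = 0.03468 × 56.36 = 1.95.

1.95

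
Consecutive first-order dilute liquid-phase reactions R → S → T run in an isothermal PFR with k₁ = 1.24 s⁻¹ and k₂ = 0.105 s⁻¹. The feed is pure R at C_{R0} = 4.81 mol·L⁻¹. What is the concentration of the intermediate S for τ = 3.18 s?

3.66 mol·L⁻¹

Solving the coupled first-order balances gives C_S(τ) = [k₁/(k₂−k₁)]·C_{R0}·(e^(−k₁τ) − e^(−k₂τ)).
e^(−k₁τ) = e^(−1.24×3.18) = e^(−3.943) = 0.01939; e^(−k₂τ) = e^(−0.3339) = 0.7161.
C_S = 1.24×4.81/(0.105−1.24) × (0.01939−0.7161) = (-5.255)×(-0.6967) = 3.661 mol·L⁻¹.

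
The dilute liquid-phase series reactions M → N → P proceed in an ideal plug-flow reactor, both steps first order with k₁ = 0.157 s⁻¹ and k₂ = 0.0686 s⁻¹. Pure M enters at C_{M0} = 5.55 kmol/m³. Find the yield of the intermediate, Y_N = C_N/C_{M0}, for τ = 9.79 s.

0.525

For first-order series with pure M initially, C_N(τ) = k₁C_{M0}/(k₂−k₁)·(e^(−k₁τ) − e^(−k₂τ)).
e^(−k₁τ) = e^(−0.157×9.79) = e^(−1.537) = 0.2150; e^(−k₂τ) = e^(−0.6716) = 0.5109.
C_N = 0.157×5.55/(0.0686−0.157) × (0.2150−0.5109) = (-9.857)×(-0.2959) = 2.916 kmol/m³.
Y_N = C_N/C_{M0} = 2.916/5.55 = 0.525.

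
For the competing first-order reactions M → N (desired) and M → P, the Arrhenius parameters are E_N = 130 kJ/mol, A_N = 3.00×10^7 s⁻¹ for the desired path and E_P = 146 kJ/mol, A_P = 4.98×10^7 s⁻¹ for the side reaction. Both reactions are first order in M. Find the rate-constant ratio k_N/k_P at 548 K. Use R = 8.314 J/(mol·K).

k_N/k_P = (A_N/A_P)·exp[−(E_N−E_P)/(RT)] = (A_N/A_P)·exp[(E_P−E_N)/(RT)].
(E_P−E_N)/(RT) = (146−130)×10³/(8.314×548) = 16000/4556 = 3.512.
k_N/k_P = (3.00×10^7/4.98×10^7)·exp(3.512) = 0.6024 × 33.51 = 20.2.

20.2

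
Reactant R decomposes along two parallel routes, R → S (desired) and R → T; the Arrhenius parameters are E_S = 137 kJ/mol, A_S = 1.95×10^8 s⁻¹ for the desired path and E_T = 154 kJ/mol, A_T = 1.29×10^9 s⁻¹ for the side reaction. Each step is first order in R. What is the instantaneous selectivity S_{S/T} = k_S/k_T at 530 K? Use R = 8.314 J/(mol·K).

7.16

Since both paths have the same order in R, the concentration cancels and S_{S/T} = k_S/k_T = (A_S/A_T)·exp[(E_T−E_S)/(RT)].
(E_T−E_S)/(RT) = (154−137)×10³/(8.314×530) = 17000/4406 = 3.858.
k_S/k_T = (1.95×10^8/1.29×10^9)·exp(3.858) = 0.1512 × 47.37 = 7.16.
Since E_S < E_T, lowering the temperature improves selectivity toward S.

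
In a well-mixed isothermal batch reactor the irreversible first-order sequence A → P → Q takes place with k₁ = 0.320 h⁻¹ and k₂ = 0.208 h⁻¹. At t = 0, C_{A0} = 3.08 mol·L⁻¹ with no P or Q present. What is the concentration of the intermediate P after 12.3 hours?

Solving the coupled first-order balances gives C_P(t) = [k₁/(k₂−k₁)]·C_{A0}·(e^(−k₁t) − e^(−k₂t)).
e^(−k₁t) = e^(−0.320×12.3) = e^(−3.936) = 0.01953; e^(−k₂t) = e^(−2.558) = 0.07743.
C_P = 0.320×3.08/(0.208−0.320) × (0.01953−0.07743) = (-8.800)×(-0.05790) = 0.5095 mol·L⁻¹.

0.510 mol·L⁻¹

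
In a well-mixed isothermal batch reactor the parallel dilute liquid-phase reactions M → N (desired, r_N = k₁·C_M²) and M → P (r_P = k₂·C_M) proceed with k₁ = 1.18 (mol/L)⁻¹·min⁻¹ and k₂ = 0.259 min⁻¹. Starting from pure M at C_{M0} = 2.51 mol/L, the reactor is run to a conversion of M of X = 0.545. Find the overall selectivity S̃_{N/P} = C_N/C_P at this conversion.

7.96

C_M = C_{M0}(1−X) = 1.142 mol/L.
Along a PFR/batch, dC_P/dC_M = −r_P/(r_N+r_P) = −k₂/(k₂+k₁·C_M).
Integrating from C_{M0} to C_M: C_P = (0.259/1.18)·ln[(0.259+1.18·2.51)/(0.259+1.18·1.14)] = 0.2195·ln(3.221/1.607) = 0.1527 mol/L.
Then C_N = (C_{M0}−C_M) − C_P = 1.368 − 0.1527 = 1.215 mol/L.
S̃_{N/P} = C_N/C_P = 1.215/0.1527 = 7.96.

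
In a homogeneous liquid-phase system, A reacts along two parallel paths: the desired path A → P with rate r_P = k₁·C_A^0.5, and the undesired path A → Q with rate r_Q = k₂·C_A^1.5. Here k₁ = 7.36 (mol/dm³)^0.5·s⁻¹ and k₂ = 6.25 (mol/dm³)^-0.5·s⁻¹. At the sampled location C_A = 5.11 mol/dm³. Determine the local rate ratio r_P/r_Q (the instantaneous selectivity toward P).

S_{P/Q} = r_P/r_Q = (k₁·C_A^0.5)/(k₂·C_A^1.5) = (k₁/k₂)·C_A⁻¹.
= (7.36×5.110^0.5) / (6.25×5.110^1.5) = 16.64/72.20 = 0.230.
The undesired path is higher order in A, so low C_A (CSTR or dilute feed) favours P.

0.230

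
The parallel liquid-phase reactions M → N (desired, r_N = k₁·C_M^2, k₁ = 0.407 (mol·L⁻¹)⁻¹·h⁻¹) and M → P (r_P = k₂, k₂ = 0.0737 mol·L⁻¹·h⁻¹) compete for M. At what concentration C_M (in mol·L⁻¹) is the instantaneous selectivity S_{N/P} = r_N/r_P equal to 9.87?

1.34 mol·L⁻¹

S_{N/P} = (k₁/k₂)·C_M^2 ⇒ C_M = (S·k₂/k₁)^(0.5).
= (9.87×0.0737/0.407)^(0.5) = (1.787)^(0.5) = 1.34 mol·L⁻¹.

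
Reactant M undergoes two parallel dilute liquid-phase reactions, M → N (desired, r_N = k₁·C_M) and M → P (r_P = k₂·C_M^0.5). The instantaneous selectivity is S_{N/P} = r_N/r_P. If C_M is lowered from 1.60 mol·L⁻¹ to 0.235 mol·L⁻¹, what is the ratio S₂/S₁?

S_{N/P} = (k₁/k₂)·C_M^0.5, so S₂/S₁ = (C_{M,2}/C_{M,1})^0.5.
= (0.235/1.60)^0.5 = (0.1469)^0.5 = 0.383.
Selectivity toward N falls as C_M falls — high-concentration operation is favoured.

0.383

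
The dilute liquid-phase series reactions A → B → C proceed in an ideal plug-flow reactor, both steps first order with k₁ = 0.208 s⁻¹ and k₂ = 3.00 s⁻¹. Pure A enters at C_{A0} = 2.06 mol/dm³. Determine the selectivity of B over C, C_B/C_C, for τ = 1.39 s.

The intermediate concentration in a first-order A→B→C sequence is C_B = k₁C_{A0}(e^(−k₁τ) − e^(−k₂τ))/(k₂−k₁).
e^(−k₁τ) = e^(−0.208×1.39) = e^(−0.2891) = 0.7489; e^(−k₂τ) = e^(−4.170) = 0.01545.
C_B = 0.208×2.06/(3.00−0.208) × (0.7489−0.01545) = 0.1535×0.7335 = 0.1126 mol/dm³.
C_A = C_{A0}e^(−k₁τ) = 1.543 mol/dm³, so C_C = C_{A0}−C_A−C_B = 0.4047 mol/dm³; C_B/C_C = 0.278.

0.278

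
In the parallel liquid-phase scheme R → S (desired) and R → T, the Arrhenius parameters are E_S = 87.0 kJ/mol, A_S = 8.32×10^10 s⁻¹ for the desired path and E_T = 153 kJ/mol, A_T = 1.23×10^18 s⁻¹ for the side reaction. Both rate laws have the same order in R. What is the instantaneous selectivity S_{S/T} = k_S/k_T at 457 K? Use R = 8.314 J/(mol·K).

With equal orders, S_{S/T} = k_S/k_T = (A_S/A_T)·exp[(E_T−E_S)/(RT)].
(E_T−E_S)/(RT) = (153−87.0)×10³/(8.314×457) = 66000/3799 = 17.37.
k_S/k_T = (8.32×10^10/1.23×10^18)·exp(17.37) = 6.764×10^-8 × 3.500×10^7 = 2.37.

2.37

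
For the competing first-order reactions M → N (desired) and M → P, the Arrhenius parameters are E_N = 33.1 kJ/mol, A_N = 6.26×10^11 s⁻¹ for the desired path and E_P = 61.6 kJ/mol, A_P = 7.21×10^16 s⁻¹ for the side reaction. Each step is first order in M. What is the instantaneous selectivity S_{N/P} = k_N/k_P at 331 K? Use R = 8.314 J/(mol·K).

Since both paths have the same order in M, the concentration cancels and S_{N/P} = k_N/k_P = (A_N/A_P)·exp[(E_P−E_N)/(RT)].
(E_P−E_N)/(RT) = (61.6−33.1)×10³/(8.314×331) = 28500/2752 = 10.36.
k_N/k_P = (6.26×10^11/7.21×10^16)·exp(10.36) = 8.682×10^-6 × 31456 = 0.273.

0.273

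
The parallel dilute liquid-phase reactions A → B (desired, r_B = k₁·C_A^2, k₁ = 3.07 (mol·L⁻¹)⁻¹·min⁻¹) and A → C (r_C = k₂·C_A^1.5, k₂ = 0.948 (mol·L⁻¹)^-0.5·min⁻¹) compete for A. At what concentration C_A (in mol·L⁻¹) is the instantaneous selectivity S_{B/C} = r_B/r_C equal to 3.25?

S_{B/C} = (k₁/k₂)·C_A^0.5 ⇒ C_A = (S·k₂/k₁)^(2).
= (3.25×0.948/3.07)^(2) = (1.004)^(2) = 1.01 mol·L⁻¹.

1.01 mol·L⁻¹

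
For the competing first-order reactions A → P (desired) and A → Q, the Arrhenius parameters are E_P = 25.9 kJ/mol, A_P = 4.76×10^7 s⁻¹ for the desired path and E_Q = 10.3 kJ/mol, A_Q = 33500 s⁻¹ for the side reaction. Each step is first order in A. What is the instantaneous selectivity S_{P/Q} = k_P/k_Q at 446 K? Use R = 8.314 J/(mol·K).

k_P/k_Q = (A_P/A_Q)·exp[−(E_P−E_Q)/(RT)] = (A_P/A_Q)·exp[(E_Q−E_P)/(RT)].
(E_Q−E_P)/(RT) = (10.3−25.9)×10³/(8.314×446) = -15600/3708 = -4.207.
k_P/k_Q = (4.76×10^7/33500)·exp(-4.207) = 1421 × 0.01489 = 21.2.
Since E_P > E_Q, raising the temperature improves selectivity toward P.

21.2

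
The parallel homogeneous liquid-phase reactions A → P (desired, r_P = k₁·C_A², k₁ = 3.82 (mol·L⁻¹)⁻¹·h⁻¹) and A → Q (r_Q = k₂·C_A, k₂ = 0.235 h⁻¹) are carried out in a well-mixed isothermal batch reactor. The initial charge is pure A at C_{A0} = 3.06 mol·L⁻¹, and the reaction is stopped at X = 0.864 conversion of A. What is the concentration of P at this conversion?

C_A = C_{A0}(1−X) = 0.4162 mol·L⁻¹.
Along a PFR/batch, dC_Q/dC_A = −r_Q/(r_P+r_Q) = −k₂/(k₂+k₁·C_A).
Integrating from C_{A0} to C_A: C_Q = (0.235/3.82)·ln[(0.235+3.82·3.06)/(0.235+3.82·0.416)] = 0.06152·ln(11.92/1.825) = 0.1155 mol·L⁻¹.
Then C_P = (C_{A0}−C_A) − C_Q = 2.644 − 0.1155 = 2.528 mol·L⁻¹.

2.53 mol·L⁻¹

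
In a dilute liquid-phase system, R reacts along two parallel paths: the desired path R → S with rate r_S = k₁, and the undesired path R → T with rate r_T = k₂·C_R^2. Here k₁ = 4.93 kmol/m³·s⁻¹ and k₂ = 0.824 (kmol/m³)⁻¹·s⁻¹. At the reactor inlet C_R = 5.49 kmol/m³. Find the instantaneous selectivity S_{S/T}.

S_{S/T} = r_S/r_T = (k₁)/(k₂·C_R^2) = (k₁/k₂)·C_R^-2.
= (4.93) / (0.824×5.490^2) = 4.930/24.84 = 0.199.
The undesired path is higher order in R, so low C_R (CSTR or dilute feed) favours S.

0.199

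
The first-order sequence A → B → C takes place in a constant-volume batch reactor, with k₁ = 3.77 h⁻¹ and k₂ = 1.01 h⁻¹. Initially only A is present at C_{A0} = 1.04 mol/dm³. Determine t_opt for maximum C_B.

0.477 h

Setting dC_B/dt = 0 gives t_opt = ln(k₂/k₁)/(k₂−k₁).
= ln(1.01/3.77)/(1.01−3.77) = ln(0.2679)/-2.760 = -1.317/-2.760 = 0.477 h.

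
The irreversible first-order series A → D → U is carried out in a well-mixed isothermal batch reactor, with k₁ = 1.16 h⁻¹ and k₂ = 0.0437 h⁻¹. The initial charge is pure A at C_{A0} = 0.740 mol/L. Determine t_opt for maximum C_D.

2.94 h

For first-order series the maximum of C_D occurs at t_opt = ln(k₂/k₁)/(k₂−k₁).
= ln(0.0437/1.16)/(0.0437−1.16) = ln(0.03767)/-1.116 = -3.279/-1.116 = 2.94 h.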